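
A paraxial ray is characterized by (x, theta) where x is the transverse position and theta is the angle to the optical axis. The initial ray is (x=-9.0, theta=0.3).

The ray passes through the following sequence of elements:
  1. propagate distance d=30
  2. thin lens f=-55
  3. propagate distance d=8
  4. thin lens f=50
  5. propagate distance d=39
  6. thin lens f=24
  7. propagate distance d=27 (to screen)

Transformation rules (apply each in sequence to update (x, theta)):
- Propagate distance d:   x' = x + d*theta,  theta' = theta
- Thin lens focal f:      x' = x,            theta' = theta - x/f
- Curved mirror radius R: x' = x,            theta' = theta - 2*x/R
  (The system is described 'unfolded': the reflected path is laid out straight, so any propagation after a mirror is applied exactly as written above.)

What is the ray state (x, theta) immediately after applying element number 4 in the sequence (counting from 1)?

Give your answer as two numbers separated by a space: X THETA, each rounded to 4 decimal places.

Initial: x=-9.0000 theta=0.3000
After 1 (propagate distance d=30): x=0.0000 theta=0.3000
After 2 (thin lens f=-55): x=0.0000 theta=0.3000
After 3 (propagate distance d=8): x=2.4000 theta=0.3000
After 4 (thin lens f=50): x=2.4000 theta=0.2520
Rounded to 4 decimal places: x = 2.4000, theta = 0.2520

Answer: 2.4000 0.2520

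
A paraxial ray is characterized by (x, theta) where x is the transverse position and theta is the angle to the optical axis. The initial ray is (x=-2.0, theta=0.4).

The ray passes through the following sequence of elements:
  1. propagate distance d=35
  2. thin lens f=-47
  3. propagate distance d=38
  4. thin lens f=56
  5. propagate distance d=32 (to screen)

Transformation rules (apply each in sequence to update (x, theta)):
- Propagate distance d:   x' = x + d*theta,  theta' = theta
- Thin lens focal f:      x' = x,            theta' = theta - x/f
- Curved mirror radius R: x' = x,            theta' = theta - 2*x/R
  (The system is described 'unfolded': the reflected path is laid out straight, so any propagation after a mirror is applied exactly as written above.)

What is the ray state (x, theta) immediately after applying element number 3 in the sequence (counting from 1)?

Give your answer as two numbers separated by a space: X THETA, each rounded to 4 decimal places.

Initial: x=-2.0000 theta=0.4000
After 1 (propagate distance d=35): x=12.0000 theta=0.4000
After 2 (thin lens f=-47): x=12.0000 theta=154/235 (≈0.6553)
After 3 (propagate distance d=38): x=8672/235 (≈36.9021) theta=154/235 (≈0.6553)
Rounded to 4 decimal places: x = 36.9021, theta = 0.6553

Answer: 36.9021 0.6553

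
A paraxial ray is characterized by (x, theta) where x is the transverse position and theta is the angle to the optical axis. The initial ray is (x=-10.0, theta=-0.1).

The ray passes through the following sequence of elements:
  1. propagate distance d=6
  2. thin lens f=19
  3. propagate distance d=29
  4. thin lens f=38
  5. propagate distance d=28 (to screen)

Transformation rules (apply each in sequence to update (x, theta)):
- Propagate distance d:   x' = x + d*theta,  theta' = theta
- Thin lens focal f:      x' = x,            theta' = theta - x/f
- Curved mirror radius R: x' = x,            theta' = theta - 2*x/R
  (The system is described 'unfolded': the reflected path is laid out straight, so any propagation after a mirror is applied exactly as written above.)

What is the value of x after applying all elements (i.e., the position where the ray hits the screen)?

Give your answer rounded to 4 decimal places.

Answer: 13.5260

Derivation:
Initial: x=-10.0000 theta=-0.1000
After 1 (propagate distance d=6): x=-10.6000 theta=-0.1000
After 2 (thin lens f=19): x=-10.6000 theta=87/190 (≈0.4579)
After 3 (propagate distance d=29): x=509/190 (≈2.6789) theta=87/190 (≈0.4579)
After 4 (thin lens f=38): x=509/190 (≈2.6789) theta=2797/7220 (≈0.3874)
After 5 (propagate distance d=28 (to screen)): x=48829/3610 (≈13.5260) theta=2797/7220 (≈0.3874)
Rounded to 4 decimal places: x = 13.5260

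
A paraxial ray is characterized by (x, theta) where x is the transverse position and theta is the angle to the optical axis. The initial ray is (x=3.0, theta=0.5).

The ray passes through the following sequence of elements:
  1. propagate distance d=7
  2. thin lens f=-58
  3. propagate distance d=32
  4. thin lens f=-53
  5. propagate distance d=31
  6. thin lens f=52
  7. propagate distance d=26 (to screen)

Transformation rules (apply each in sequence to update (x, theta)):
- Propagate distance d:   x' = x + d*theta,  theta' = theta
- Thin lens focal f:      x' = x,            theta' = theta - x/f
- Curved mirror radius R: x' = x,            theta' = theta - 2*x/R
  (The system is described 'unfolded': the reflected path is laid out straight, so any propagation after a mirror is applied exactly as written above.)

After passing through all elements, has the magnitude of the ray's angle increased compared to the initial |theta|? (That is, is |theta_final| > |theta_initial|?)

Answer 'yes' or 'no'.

Initial: x=3.0000 theta=0.5000
After 1 (propagate distance d=7): x=6.5000 theta=0.5000
After 2 (thin lens f=-58): x=6.5000 theta=71/116 (≈0.6121)
After 3 (propagate distance d=32): x=1513/58 (≈26.0862) theta=71/116 (≈0.6121)
After 4 (thin lens f=-53): x=1513/58 (≈26.0862) theta=6789/6148 (≈1.1043)
After 5 (propagate distance d=31): x=370837/6148 (≈60.3183) theta=6789/6148 (≈1.1043)
After 6 (thin lens f=52): x=370837/6148 (≈60.3183) theta=-17809/319696 (≈-0.0557)
After 7 (propagate distance d=26 (to screen)): x=723865/12296 (≈58.8700) theta=-17809/319696 (≈-0.0557)
|theta_initial|=0.5000 |theta_final|=17809/319696 (≈0.0557) -> not increased

Answer: no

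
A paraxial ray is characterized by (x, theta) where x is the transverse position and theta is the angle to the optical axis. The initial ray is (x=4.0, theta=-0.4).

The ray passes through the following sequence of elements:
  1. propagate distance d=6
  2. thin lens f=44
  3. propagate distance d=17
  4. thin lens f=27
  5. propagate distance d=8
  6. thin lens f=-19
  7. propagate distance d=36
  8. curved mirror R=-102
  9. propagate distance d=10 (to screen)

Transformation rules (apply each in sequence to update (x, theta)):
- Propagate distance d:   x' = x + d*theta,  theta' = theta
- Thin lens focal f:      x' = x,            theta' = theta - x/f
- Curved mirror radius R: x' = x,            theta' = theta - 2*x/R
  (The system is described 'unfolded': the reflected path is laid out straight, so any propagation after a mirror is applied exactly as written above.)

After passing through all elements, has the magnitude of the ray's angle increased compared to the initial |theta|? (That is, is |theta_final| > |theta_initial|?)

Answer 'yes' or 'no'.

Answer: yes

Derivation:
Initial: x=4.0000 theta=-0.4000
After 1 (propagate distance d=6): x=1.6000 theta=-0.4000
After 2 (thin lens f=44): x=1.6000 theta=-24/55 (≈-0.4364)
After 3 (propagate distance d=17): x=-64/11 (≈-5.8182) theta=-24/55 (≈-0.4364)
After 4 (thin lens f=27): x=-64/11 (≈-5.8182) theta=-328/1485 (≈-0.2209)
After 5 (propagate distance d=8): x=-1024/135 (≈-7.5852) theta=-328/1485 (≈-0.2209)
After 6 (thin lens f=-19): x=-1024/135 (≈-7.5852) theta=-648/1045 (≈-0.6201)
After 7 (propagate distance d=36): x=-843872/28215 (≈-29.9086) theta=-648/1045 (≈-0.6201)
After 8 (curved mirror R=-102): x=-843872/28215 (≈-29.9086) theta=-1736168/1438965 (≈-1.2065)
After 9 (propagate distance d=10 (to screen)): x=-5490832/130815 (≈-41.9740) theta=-1736168/1438965 (≈-1.2065)
|theta_initial|=0.4000 |theta_final|=1736168/1438965 (≈1.2065) -> increased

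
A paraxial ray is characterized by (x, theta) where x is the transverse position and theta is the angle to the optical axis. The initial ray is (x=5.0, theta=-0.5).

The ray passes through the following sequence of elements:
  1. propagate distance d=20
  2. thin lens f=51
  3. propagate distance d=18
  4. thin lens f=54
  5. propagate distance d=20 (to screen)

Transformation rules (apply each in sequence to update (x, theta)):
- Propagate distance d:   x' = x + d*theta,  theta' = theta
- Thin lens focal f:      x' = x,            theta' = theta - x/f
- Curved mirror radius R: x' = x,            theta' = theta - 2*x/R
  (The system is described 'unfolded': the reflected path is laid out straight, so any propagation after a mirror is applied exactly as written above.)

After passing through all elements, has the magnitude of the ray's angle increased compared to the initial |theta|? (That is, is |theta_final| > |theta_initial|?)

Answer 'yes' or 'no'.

Answer: no

Derivation:
Initial: x=5.0000 theta=-0.5000
After 1 (propagate distance d=20): x=-5.0000 theta=-0.5000
After 2 (thin lens f=51): x=-5.0000 theta=-41/102 (≈-0.4020)
After 3 (propagate distance d=18): x=-208/17 (≈-12.2353) theta=-41/102 (≈-0.4020)
After 4 (thin lens f=54): x=-208/17 (≈-12.2353) theta=-161/918 (≈-0.1754)
After 5 (propagate distance d=20 (to screen)): x=-7226/459 (≈-15.7429) theta=-161/918 (≈-0.1754)
|theta_initial|=0.5000 |theta_final|=161/918 (≈0.1754) -> not increased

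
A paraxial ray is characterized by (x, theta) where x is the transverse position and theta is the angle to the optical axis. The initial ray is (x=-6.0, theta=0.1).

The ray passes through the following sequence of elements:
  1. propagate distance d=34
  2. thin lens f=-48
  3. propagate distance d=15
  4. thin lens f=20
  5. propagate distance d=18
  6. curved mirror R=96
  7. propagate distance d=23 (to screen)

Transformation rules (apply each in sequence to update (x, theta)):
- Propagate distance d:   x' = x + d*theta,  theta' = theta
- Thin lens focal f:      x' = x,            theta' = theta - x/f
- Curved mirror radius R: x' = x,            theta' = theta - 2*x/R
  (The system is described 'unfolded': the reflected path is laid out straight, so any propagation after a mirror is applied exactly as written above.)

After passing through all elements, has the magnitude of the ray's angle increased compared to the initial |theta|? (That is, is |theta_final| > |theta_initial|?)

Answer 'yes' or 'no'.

Answer: yes

Derivation:
Initial: x=-6.0000 theta=0.1000
After 1 (propagate distance d=34): x=-2.6000 theta=0.1000
After 2 (thin lens f=-48): x=-2.6000 theta=11/240 (≈0.0458)
After 3 (propagate distance d=15): x=-1.9125 theta=11/240 (≈0.0458)
After 4 (thin lens f=20): x=-1.9125 theta=679/4800 (≈0.1415)
After 5 (propagate distance d=18): x=507/800 (≈0.6338) theta=679/4800 (≈0.1415)
After 6 (curved mirror R=96): x=507/800 (≈0.6338) theta=197/1536 (≈0.1283)
After 7 (propagate distance d=23 (to screen)): x=137611/38400 (≈3.5836) theta=197/1536 (≈0.1283)
|theta_initial|=0.1000 |theta_final|=197/1536 (≈0.1283) -> increased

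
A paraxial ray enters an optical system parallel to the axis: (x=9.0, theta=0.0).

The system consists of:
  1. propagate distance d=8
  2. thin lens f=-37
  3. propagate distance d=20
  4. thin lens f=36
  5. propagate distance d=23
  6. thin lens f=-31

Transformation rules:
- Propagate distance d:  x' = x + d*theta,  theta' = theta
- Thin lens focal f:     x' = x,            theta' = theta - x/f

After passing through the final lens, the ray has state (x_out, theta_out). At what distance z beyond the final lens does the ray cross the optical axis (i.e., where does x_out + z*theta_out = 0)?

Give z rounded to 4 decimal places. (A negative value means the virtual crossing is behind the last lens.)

Initial: x=9.0000 theta=0.0000
After 1 (propagate distance d=8): x=9.0000 theta=0.0000
After 2 (thin lens f=-37): x=9.0000 theta=9/37 (≈0.2432)
After 3 (propagate distance d=20): x=513/37 (≈13.8649) theta=9/37 (≈0.2432)
After 4 (thin lens f=36): x=513/37 (≈13.8649) theta=-21/148 (≈-0.1419)
After 5 (propagate distance d=23): x=1569/148 (≈10.6014) theta=-21/148 (≈-0.1419)
After 6 (thin lens f=-31): x=1569/148 (≈10.6014) theta=459/2294 (≈0.2001)
z_focus = -x_out/theta_out = -(1569/148)/(459/2294) = -16213/306 ≈ -52.9837
Rounded to 4 decimal places: z = -52.9837

Answer: -52.9837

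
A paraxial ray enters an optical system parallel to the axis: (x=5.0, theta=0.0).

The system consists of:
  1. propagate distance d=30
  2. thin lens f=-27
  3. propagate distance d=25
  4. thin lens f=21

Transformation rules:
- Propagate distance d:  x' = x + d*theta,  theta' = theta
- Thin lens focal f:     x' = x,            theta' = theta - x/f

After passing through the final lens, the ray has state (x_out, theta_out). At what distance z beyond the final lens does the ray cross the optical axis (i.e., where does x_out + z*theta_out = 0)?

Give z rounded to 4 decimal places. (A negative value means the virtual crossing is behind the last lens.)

Answer: 35.2258

Derivation:
Initial: x=5.0000 theta=0.0000
After 1 (propagate distance d=30): x=5.0000 theta=0.0000
After 2 (thin lens f=-27): x=5.0000 theta=5/27 (≈0.1852)
After 3 (propagate distance d=25): x=260/27 (≈9.6296) theta=5/27 (≈0.1852)
After 4 (thin lens f=21): x=260/27 (≈9.6296) theta=-155/567 (≈-0.2734)
z_focus = -x_out/theta_out = -(260/27)/(-155/567) = 1092/31 ≈ 35.2258
Rounded to 4 decimal places: z = 35.2258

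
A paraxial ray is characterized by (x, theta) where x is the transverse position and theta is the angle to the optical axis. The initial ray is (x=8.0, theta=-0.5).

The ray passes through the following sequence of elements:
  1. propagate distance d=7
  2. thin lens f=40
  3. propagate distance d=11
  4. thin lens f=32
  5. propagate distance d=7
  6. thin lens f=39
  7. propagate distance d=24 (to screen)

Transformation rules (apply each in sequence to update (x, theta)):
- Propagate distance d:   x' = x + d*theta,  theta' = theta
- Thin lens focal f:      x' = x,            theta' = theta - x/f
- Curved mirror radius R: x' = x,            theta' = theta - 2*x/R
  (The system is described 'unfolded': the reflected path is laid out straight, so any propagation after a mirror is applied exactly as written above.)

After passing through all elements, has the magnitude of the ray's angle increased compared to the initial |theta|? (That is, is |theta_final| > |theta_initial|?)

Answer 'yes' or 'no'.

Initial: x=8.0000 theta=-0.5000
After 1 (propagate distance d=7): x=4.5000 theta=-0.5000
After 2 (thin lens f=40): x=4.5000 theta=-0.6125
After 3 (propagate distance d=11): x=-2.2375 theta=-0.6125
After 4 (thin lens f=32): x=-2.2375 theta=-1389/2560 (≈-0.5426)
After 5 (propagate distance d=7): x=-15451/2560 (≈-6.0355) theta=-1389/2560 (≈-0.5426)
After 6 (thin lens f=39): x=-15451/2560 (≈-6.0355) theta=-121/312 (≈-0.3878)
After 7 (propagate distance d=24 (to screen)): x=-510623/33280 (≈-15.3432) theta=-121/312 (≈-0.3878)
|theta_initial|=0.5000 |theta_final|=121/312 (≈0.3878) -> not increased

Answer: no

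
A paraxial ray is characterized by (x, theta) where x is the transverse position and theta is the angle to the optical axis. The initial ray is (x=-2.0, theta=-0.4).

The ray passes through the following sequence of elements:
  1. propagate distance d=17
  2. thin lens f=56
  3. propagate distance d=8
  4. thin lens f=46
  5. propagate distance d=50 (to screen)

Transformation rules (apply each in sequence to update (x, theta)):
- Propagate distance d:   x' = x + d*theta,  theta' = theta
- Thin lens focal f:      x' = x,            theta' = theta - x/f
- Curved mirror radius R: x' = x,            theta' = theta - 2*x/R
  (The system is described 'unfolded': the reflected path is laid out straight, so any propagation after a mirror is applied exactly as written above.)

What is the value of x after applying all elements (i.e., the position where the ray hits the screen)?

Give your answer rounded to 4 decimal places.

Answer: -11.2087

Derivation:
Initial: x=-2.0000 theta=-0.4000
After 1 (propagate distance d=17): x=-8.8000 theta=-0.4000
After 2 (thin lens f=56): x=-8.8000 theta=-17/70 (≈-0.2429)
After 3 (propagate distance d=8): x=-376/35 (≈-10.7429) theta=-17/70 (≈-0.2429)
After 4 (thin lens f=46): x=-376/35 (≈-10.7429) theta=-3/322 (≈-0.0093)
After 5 (propagate distance d=50 (to screen)): x=-1289/115 (≈-11.2087) theta=-3/322 (≈-0.0093)
Rounded to 4 decimal places: x = -11.2087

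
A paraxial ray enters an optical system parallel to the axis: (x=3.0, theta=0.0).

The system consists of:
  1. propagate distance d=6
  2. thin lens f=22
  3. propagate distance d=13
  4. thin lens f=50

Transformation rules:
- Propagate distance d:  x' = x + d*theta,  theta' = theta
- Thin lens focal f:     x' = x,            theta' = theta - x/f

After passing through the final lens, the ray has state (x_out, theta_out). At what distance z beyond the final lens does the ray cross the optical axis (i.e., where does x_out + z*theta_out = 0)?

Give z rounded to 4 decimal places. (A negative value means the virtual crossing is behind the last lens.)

Answer: 7.6271

Derivation:
Initial: x=3.0000 theta=0.0000
After 1 (propagate distance d=6): x=3.0000 theta=0.0000
After 2 (thin lens f=22): x=3.0000 theta=-3/22 (≈-0.1364)
After 3 (propagate distance d=13): x=27/22 (≈1.2273) theta=-3/22 (≈-0.1364)
After 4 (thin lens f=50): x=27/22 (≈1.2273) theta=-177/1100 (≈-0.1609)
z_focus = -x_out/theta_out = -(27/22)/(-177/1100) = 450/59 ≈ 7.6271
Rounded to 4 decimal places: z = 7.6271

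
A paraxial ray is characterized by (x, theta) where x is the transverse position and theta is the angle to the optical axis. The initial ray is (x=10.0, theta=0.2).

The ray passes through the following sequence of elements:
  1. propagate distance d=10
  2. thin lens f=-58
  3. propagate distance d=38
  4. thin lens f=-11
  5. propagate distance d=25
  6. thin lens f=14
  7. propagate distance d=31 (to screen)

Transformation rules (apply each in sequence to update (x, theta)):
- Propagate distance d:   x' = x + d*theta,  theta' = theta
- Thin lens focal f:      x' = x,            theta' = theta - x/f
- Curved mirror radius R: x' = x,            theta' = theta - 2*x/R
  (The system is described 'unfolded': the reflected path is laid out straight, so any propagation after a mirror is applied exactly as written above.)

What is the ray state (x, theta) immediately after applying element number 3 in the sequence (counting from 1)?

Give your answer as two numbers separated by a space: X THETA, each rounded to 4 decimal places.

Answer: 27.4621 0.4069

Derivation:
Initial: x=10.0000 theta=0.2000
After 1 (propagate distance d=10): x=12.0000 theta=0.2000
After 2 (thin lens f=-58): x=12.0000 theta=59/145 (≈0.4069)
After 3 (propagate distance d=38): x=3982/145 (≈27.4621) theta=59/145 (≈0.4069)
Rounded to 4 decimal places: x = 27.4621, theta = 0.4069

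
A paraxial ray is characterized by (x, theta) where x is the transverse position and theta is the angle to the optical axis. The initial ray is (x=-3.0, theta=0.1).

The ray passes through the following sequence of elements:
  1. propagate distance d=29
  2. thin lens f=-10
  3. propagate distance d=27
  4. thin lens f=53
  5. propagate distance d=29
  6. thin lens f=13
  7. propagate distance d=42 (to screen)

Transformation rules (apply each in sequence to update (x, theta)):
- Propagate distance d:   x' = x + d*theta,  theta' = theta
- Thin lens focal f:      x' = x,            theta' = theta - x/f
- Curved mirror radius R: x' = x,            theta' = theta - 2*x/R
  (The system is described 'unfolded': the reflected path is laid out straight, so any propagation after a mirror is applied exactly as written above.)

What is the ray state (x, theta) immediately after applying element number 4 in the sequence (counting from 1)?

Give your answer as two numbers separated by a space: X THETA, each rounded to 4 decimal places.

Initial: x=-3.0000 theta=0.1000
After 1 (propagate distance d=29): x=-0.1000 theta=0.1000
After 2 (thin lens f=-10): x=-0.1000 theta=0.0900
After 3 (propagate distance d=27): x=2.3300 theta=0.0900
After 4 (thin lens f=53): x=2.3300 theta=61/1325 (≈0.0460)
Rounded to 4 decimal places: x = 2.3300, theta = 0.0460

Answer: 2.3300 0.0460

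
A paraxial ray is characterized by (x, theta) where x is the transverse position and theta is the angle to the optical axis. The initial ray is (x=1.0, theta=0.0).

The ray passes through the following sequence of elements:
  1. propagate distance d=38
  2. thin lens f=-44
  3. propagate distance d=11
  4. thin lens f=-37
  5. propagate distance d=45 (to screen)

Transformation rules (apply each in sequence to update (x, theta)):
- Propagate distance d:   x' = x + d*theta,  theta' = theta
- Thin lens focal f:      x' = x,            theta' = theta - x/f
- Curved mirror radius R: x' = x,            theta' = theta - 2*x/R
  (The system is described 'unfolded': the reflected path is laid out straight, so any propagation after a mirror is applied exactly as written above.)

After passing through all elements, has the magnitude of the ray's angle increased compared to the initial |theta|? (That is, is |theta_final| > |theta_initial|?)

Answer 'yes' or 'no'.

Answer: yes

Derivation:
Initial: x=1.0000 theta=0.0000
After 1 (propagate distance d=38): x=1.0000 theta=0.0000
After 2 (thin lens f=-44): x=1.0000 theta=1/44 (≈0.0227)
After 3 (propagate distance d=11): x=1.2500 theta=1/44 (≈0.0227)
After 4 (thin lens f=-37): x=1.2500 theta=23/407 (≈0.0565)
After 5 (propagate distance d=45 (to screen)): x=6175/1628 (≈3.7930) theta=23/407 (≈0.0565)
|theta_initial|=0.0000 |theta_final|=23/407 (≈0.0565) -> increased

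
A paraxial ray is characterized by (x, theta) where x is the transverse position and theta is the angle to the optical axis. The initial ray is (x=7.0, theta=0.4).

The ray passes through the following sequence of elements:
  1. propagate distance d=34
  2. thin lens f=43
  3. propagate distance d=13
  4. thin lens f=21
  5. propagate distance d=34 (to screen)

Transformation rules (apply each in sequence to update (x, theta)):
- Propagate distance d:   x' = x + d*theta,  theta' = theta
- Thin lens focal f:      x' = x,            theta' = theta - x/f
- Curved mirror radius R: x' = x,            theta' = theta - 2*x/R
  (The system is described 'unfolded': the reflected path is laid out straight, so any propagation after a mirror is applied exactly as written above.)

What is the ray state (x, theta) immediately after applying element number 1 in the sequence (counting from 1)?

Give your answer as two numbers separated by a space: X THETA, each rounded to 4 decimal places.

Initial: x=7.0000 theta=0.4000
After 1 (propagate distance d=34): x=20.6000 theta=0.4000
Rounded to 4 decimal places: x = 20.6000, theta = 0.4000

Answer: 20.6000 0.4000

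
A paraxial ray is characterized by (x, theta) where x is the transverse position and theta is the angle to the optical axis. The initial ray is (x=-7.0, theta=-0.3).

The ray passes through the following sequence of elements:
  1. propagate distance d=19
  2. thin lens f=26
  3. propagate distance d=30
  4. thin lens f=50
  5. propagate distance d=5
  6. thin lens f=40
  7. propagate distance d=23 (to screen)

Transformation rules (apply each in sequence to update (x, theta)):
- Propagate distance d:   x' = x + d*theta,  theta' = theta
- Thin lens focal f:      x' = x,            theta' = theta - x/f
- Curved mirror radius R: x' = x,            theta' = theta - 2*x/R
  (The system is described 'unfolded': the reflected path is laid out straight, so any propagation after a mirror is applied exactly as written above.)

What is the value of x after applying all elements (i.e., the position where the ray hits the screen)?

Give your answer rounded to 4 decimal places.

Initial: x=-7.0000 theta=-0.3000
After 1 (propagate distance d=19): x=-12.7000 theta=-0.3000
After 2 (thin lens f=26): x=-12.7000 theta=49/260 (≈0.1885)
After 3 (propagate distance d=30): x=-458/65 (≈-7.0462) theta=49/260 (≈0.1885)
After 4 (thin lens f=50): x=-458/65 (≈-7.0462) theta=2141/6500 (≈0.3294)
After 5 (propagate distance d=5): x=-7019/1300 (≈-5.3992) theta=2141/6500 (≈0.3294)
After 6 (thin lens f=40): x=-7019/1300 (≈-5.3992) theta=24147/52000 (≈0.4644)
After 7 (propagate distance d=23 (to screen)): x=274621/52000 (≈5.2812) theta=24147/52000 (≈0.4644)
Rounded to 4 decimal places: x = 5.2812

Answer: 5.2812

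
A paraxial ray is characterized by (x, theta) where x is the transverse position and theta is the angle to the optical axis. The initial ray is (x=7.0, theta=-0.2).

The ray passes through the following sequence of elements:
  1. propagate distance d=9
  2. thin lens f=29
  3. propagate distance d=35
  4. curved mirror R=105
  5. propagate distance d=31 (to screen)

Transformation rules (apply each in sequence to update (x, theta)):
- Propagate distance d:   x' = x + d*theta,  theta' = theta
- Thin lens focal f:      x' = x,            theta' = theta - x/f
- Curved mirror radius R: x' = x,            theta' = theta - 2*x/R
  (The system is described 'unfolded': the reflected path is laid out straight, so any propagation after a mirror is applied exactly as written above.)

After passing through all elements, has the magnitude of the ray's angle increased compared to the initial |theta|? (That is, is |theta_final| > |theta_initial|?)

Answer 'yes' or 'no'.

Answer: yes

Derivation:
Initial: x=7.0000 theta=-0.2000
After 1 (propagate distance d=9): x=5.2000 theta=-0.2000
After 2 (thin lens f=29): x=5.2000 theta=-11/29 (≈-0.3793)
After 3 (propagate distance d=35): x=-1171/145 (≈-8.0759) theta=-11/29 (≈-0.3793)
After 4 (curved mirror R=105): x=-1171/145 (≈-8.0759) theta=-3433/15225 (≈-0.2255)
After 5 (propagate distance d=31 (to screen)): x=-229378/15225 (≈-15.0659) theta=-3433/15225 (≈-0.2255)
|theta_initial|=0.2000 |theta_final|=3433/15225 (≈0.2255) -> increased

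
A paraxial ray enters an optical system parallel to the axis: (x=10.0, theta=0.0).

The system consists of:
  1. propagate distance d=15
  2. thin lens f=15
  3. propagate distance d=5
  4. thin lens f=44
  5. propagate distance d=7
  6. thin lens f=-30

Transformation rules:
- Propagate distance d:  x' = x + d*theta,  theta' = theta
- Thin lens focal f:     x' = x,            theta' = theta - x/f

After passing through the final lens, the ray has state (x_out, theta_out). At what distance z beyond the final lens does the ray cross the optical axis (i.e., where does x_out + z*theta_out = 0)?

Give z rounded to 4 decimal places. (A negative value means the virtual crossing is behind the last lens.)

Answer: 1.1938

Derivation:
Initial: x=10.0000 theta=0.0000
After 1 (propagate distance d=15): x=10.0000 theta=0.0000
After 2 (thin lens f=15): x=10.0000 theta=-2/3 (≈-0.6667)
After 3 (propagate distance d=5): x=20/3 (≈6.6667) theta=-2/3 (≈-0.6667)
After 4 (thin lens f=44): x=20/3 (≈6.6667) theta=-9/11 (≈-0.8182)
After 5 (propagate distance d=7): x=31/33 (≈0.9394) theta=-9/11 (≈-0.8182)
After 6 (thin lens f=-30): x=31/33 (≈0.9394) theta=-779/990 (≈-0.7869)
z_focus = -x_out/theta_out = -(31/33)/(-779/990) = 930/779 ≈ 1.1938
Rounded to 4 decimal places: z = 1.1938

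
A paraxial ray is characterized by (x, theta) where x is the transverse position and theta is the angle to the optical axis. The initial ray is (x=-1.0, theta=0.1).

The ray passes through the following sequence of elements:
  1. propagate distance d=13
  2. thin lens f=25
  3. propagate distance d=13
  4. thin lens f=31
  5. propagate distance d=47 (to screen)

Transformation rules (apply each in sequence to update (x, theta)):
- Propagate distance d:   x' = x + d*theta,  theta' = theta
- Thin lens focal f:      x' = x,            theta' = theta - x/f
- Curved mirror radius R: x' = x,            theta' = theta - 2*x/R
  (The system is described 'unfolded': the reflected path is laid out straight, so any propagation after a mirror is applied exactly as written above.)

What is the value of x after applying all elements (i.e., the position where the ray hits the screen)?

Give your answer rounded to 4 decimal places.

Initial: x=-1.0000 theta=0.1000
After 1 (propagate distance d=13): x=0.3000 theta=0.1000
After 2 (thin lens f=25): x=0.3000 theta=0.0880
After 3 (propagate distance d=13): x=1.4440 theta=0.0880
After 4 (thin lens f=31): x=1.4440 theta=321/7750 (≈0.0414)
After 5 (propagate distance d=47 (to screen)): x=13139/3875 (≈3.3907) theta=321/7750 (≈0.0414)
Rounded to 4 decimal places: x = 3.3907

Answer: 3.3907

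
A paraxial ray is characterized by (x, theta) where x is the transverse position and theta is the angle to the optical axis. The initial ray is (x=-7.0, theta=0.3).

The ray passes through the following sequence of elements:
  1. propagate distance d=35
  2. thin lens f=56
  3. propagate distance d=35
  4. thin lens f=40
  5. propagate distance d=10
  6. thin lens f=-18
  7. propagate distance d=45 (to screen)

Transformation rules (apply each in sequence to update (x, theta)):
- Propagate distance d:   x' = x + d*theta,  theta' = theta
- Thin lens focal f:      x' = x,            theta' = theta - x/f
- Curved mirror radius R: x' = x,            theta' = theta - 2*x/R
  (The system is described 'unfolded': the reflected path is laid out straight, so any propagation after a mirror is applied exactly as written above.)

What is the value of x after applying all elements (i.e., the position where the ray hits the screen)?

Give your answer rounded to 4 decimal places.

Answer: 36.7188

Derivation:
Initial: x=-7.0000 theta=0.3000
After 1 (propagate distance d=35): x=3.5000 theta=0.3000
After 2 (thin lens f=56): x=3.5000 theta=0.2375
After 3 (propagate distance d=35): x=11.8125 theta=0.2375
After 4 (thin lens f=40): x=11.8125 theta=-37/640 (≈-0.0578)
After 5 (propagate distance d=10): x=719/64 (≈11.2344) theta=-37/640 (≈-0.0578)
After 6 (thin lens f=-18): x=719/64 (≈11.2344) theta=1631/2880 (≈0.5663)
After 7 (propagate distance d=45 (to screen)): x=1175/32 (≈36.7188) theta=1631/2880 (≈0.5663)
Rounded to 4 decimal places: x = 36.7188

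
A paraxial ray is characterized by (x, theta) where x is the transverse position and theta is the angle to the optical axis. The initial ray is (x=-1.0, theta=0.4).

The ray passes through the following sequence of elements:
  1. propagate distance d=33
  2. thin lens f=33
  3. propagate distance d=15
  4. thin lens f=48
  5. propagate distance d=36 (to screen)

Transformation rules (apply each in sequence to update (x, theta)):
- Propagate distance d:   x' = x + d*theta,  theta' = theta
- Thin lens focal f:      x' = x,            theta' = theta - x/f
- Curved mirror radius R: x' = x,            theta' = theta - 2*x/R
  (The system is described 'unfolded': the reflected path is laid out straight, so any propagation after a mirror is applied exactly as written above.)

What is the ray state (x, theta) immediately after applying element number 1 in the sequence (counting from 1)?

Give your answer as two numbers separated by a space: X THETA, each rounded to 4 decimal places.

Answer: 12.2000 0.4000

Derivation:
Initial: x=-1.0000 theta=0.4000
After 1 (propagate distance d=33): x=12.2000 theta=0.4000
Rounded to 4 decimal places: x = 12.2000, theta = 0.4000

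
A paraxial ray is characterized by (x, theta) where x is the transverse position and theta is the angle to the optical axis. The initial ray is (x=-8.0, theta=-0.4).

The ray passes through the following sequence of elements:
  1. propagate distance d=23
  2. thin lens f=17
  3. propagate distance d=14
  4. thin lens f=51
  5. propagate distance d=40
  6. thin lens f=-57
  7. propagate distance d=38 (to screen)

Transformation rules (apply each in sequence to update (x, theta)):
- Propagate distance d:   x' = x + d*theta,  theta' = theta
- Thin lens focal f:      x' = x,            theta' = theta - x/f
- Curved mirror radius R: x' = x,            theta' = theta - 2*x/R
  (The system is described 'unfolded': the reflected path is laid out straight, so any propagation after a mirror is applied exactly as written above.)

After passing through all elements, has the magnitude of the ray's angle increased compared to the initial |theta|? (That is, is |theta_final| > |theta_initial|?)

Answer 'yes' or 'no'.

Answer: yes

Derivation:
Initial: x=-8.0000 theta=-0.4000
After 1 (propagate distance d=23): x=-17.2000 theta=-0.4000
After 2 (thin lens f=17): x=-17.2000 theta=52/85 (≈0.6118)
After 3 (propagate distance d=14): x=-734/85 (≈-8.6353) theta=52/85 (≈0.6118)
After 4 (thin lens f=51): x=-734/85 (≈-8.6353) theta=3386/4335 (≈0.7811)
After 5 (propagate distance d=40): x=98006/4335 (≈22.6081) theta=3386/4335 (≈0.7811)
After 6 (thin lens f=-57): x=98006/4335 (≈22.6081) theta=291008/247095 (≈1.1777)
After 7 (propagate distance d=38 (to screen)): x=876034/13005 (≈67.3613) theta=291008/247095 (≈1.1777)
|theta_initial|=0.4000 |theta_final|=291008/247095 (≈1.1777) -> increased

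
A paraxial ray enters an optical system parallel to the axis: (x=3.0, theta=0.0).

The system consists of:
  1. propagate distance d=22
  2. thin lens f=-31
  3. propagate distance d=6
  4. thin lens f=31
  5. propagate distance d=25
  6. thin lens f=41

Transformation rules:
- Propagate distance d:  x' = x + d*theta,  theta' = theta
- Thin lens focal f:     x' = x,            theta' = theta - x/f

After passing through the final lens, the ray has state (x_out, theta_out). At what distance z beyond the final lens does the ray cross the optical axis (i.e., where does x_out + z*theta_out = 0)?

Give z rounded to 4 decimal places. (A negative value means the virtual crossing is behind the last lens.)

Initial: x=3.0000 theta=0.0000
After 1 (propagate distance d=22): x=3.0000 theta=0.0000
After 2 (thin lens f=-31): x=3.0000 theta=3/31 (≈0.0968)
After 3 (propagate distance d=6): x=111/31 (≈3.5806) theta=3/31 (≈0.0968)
After 4 (thin lens f=31): x=111/31 (≈3.5806) theta=-18/961 (≈-0.0187)
After 5 (propagate distance d=25): x=2991/961 (≈3.1124) theta=-18/961 (≈-0.0187)
After 6 (thin lens f=41): x=2991/961 (≈3.1124) theta=-3729/39401 (≈-0.0946)
z_focus = -x_out/theta_out = -(2991/961)/(-3729/39401) = 40877/1243 ≈ 32.8858
Rounded to 4 decimal places: z = 32.8858

Answer: 32.8858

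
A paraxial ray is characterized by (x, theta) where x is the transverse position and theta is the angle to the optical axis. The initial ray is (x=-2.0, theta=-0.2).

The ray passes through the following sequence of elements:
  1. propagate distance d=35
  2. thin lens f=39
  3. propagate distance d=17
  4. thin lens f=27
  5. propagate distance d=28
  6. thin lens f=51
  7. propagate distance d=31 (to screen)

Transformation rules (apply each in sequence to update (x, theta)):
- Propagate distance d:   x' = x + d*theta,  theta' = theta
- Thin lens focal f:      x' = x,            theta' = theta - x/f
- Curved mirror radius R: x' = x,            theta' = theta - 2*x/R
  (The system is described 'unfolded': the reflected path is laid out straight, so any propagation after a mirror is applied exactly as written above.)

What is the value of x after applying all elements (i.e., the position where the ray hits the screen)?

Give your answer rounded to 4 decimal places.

Answer: 11.1476

Derivation:
Initial: x=-2.0000 theta=-0.2000
After 1 (propagate distance d=35): x=-9.0000 theta=-0.2000
After 2 (thin lens f=39): x=-9.0000 theta=2/65 (≈0.0308)
After 3 (propagate distance d=17): x=-551/65 (≈-8.4769) theta=2/65 (≈0.0308)
After 4 (thin lens f=27): x=-551/65 (≈-8.4769) theta=121/351 (≈0.3447)
After 5 (propagate distance d=28): x=2063/1755 (≈1.1755) theta=121/351 (≈0.3447)
After 6 (thin lens f=51): x=2063/1755 (≈1.1755) theta=28792/89505 (≈0.3217)
After 7 (propagate distance d=31 (to screen)): x=199553/17901 (≈11.1476) theta=28792/89505 (≈0.3217)
Rounded to 4 decimal places: x = 11.1476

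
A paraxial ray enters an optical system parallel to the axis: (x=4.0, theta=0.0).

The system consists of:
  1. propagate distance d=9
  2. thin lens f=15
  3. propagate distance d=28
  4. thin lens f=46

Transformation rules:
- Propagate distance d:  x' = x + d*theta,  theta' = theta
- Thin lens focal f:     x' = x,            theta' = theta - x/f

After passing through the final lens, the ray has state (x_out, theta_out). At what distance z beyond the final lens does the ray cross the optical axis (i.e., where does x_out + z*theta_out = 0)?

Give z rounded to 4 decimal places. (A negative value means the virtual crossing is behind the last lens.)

Answer: -18.1212

Derivation:
Initial: x=4.0000 theta=0.0000
After 1 (propagate distance d=9): x=4.0000 theta=0.0000
After 2 (thin lens f=15): x=4.0000 theta=-4/15 (≈-0.2667)
After 3 (propagate distance d=28): x=-52/15 (≈-3.4667) theta=-4/15 (≈-0.2667)
After 4 (thin lens f=46): x=-52/15 (≈-3.4667) theta=-22/115 (≈-0.1913)
z_focus = -x_out/theta_out = -(-52/15)/(-22/115) = -598/33 ≈ -18.1212
Rounded to 4 decimal places: z = -18.1212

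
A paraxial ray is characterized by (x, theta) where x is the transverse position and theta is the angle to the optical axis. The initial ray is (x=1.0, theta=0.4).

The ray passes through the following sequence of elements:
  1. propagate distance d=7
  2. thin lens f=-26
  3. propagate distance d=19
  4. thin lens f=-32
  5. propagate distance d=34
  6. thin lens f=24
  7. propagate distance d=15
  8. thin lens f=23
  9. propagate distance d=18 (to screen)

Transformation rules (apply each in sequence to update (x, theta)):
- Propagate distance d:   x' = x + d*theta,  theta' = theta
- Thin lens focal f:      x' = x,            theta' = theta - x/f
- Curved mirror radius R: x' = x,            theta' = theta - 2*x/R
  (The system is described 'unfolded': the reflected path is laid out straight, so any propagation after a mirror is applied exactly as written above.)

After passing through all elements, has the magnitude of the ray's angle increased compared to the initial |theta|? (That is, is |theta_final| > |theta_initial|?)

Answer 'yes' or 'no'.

Answer: yes

Derivation:
Initial: x=1.0000 theta=0.4000
After 1 (propagate distance d=7): x=3.8000 theta=0.4000
After 2 (thin lens f=-26): x=3.8000 theta=71/130 (≈0.5462)
After 3 (propagate distance d=19): x=1843/130 (≈14.1769) theta=71/130 (≈0.5462)
After 4 (thin lens f=-32): x=1843/130 (≈14.1769) theta=823/832 (≈0.9892)
After 5 (propagate distance d=34): x=99443/2080 (≈47.8091) theta=823/832 (≈0.9892)
After 6 (thin lens f=24): x=99443/2080 (≈47.8091) theta=-3851/3840 (≈-1.0029)
After 7 (propagate distance d=15): x=545229/16640 (≈32.7662) theta=-3851/3840 (≈-1.0029)
After 8 (thin lens f=23): x=545229/16640 (≈32.7662) theta=-43549/17940 (≈-2.4275)
After 9 (propagate distance d=18 (to screen)): x=-4182549/382720 (≈-10.9285) theta=-43549/17940 (≈-2.4275)
|theta_initial|=0.4000 |theta_final|=43549/17940 (≈2.4275) -> increased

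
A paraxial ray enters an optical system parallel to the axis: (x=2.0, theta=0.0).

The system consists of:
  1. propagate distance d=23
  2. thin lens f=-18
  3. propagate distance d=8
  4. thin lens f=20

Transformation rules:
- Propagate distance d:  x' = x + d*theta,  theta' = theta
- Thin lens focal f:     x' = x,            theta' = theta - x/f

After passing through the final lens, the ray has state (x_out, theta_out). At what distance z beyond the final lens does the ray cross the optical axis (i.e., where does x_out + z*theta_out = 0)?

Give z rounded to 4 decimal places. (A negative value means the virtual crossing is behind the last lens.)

Initial: x=2.0000 theta=0.0000
After 1 (propagate distance d=23): x=2.0000 theta=0.0000
After 2 (thin lens f=-18): x=2.0000 theta=1/9 (≈0.1111)
After 3 (propagate distance d=8): x=26/9 (≈2.8889) theta=1/9 (≈0.1111)
After 4 (thin lens f=20): x=26/9 (≈2.8889) theta=-1/30 (≈-0.0333)
z_focus = -x_out/theta_out = -(26/9)/(-1/30) = 260/3 ≈ 86.6667
Rounded to 4 decimal places: z = 86.6667

Answer: 86.6667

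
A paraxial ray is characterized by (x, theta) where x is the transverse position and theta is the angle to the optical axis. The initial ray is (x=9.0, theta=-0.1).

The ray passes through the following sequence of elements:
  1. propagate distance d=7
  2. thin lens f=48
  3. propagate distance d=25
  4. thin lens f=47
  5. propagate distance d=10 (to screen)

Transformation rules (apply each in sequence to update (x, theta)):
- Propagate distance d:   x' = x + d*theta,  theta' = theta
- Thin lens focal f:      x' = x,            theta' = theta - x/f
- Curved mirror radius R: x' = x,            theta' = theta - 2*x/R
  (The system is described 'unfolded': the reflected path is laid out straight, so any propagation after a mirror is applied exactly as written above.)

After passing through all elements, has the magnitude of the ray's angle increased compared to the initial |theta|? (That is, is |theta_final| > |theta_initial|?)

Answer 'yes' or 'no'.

Initial: x=9.0000 theta=-0.1000
After 1 (propagate distance d=7): x=8.3000 theta=-0.1000
After 2 (thin lens f=48): x=8.3000 theta=-131/480 (≈-0.2729)
After 3 (propagate distance d=25): x=709/480 (≈1.4771) theta=-131/480 (≈-0.2729)
After 4 (thin lens f=47): x=709/480 (≈1.4771) theta=-3433/11280 (≈-0.3043)
After 5 (propagate distance d=10 (to screen)): x=-11779/7520 (≈-1.5664) theta=-3433/11280 (≈-0.3043)
|theta_initial|=0.1000 |theta_final|=3433/11280 (≈0.3043) -> increased

Answer: yes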